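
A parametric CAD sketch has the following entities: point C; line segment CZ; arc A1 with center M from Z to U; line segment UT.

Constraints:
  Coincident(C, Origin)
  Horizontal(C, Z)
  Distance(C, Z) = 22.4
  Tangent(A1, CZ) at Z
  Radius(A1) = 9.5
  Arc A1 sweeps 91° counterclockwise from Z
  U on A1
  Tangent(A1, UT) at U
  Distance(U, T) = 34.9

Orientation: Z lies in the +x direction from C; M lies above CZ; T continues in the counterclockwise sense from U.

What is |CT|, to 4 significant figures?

54.45

C is at the origin; CZ is horizontal with |CZ| = 22.4 and Z on the +x side, so Z = (22.40, 0.000). The tangent condition forces MZ to be normal to CZ, so M = Z + (0, 9.5) = (22.40, 9.500). On A1, Z sits at bearing -90° from M; a 91° counterclockwise sweep puts U at bearing 1°, so U = M + 9.5·(cos 1°, sin 1°) = (31.90, 9.666). Since A1 is tangent to UT there, MU ⟂ UT, so UT runs along (−sin 1°, cos 1°); with |UT| = 34.9, T = (31.29, 44.56). Then |CT| = |T − C| = 54.45.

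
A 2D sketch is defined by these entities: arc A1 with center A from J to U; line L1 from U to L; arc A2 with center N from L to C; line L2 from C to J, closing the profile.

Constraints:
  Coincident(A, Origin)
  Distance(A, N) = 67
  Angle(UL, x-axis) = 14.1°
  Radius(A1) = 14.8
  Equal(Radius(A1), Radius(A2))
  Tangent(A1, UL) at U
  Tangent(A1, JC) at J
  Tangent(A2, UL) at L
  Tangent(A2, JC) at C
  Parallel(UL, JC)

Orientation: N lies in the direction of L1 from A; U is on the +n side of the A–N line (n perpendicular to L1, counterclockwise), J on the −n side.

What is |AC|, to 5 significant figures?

68.615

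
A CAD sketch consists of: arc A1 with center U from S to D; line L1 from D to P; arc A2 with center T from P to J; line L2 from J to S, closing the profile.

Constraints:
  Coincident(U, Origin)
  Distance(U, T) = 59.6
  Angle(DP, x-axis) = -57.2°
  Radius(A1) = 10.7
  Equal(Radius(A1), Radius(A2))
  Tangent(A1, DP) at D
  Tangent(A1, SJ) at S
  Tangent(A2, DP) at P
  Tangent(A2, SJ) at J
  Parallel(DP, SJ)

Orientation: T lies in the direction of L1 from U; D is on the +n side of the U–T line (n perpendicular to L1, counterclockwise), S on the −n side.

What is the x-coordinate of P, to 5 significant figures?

41.280

The slot axis is L1's direction at -57.2°, so u = (cos -57.2°, sin -57.2°) = (0.54171, -0.84057) and n = (−sin -57.2°, cos -57.2°) = (0.84057, 0.54171). U is at the origin and T lies 59.6 along u from U, so T = 59.6·u = (32.286, -50.098). Tangency of A1 to both parallel lines with radius 10.7 puts D and S at U ± 10.7·n: D = (8.9941, 5.7963), S = (-8.9941, -5.7963). Equal radii place P and J the same way about T: P = T + 10.7·n = (41.280, -44.301), J = T − 10.7·n = (23.292, -55.894). So P.x = 41.280.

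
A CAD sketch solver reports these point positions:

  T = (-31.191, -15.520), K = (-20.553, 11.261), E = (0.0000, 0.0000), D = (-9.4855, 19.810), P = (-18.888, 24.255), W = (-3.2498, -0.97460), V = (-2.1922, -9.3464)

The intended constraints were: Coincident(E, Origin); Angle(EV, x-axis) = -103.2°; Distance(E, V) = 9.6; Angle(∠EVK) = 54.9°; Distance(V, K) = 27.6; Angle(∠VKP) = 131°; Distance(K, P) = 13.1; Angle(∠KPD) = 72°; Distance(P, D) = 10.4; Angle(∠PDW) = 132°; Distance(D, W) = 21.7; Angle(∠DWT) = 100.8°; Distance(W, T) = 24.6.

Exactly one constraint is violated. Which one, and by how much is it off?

Distance(W, T) = 24.6 — off by 6.90.

E = (0.00, 0.00) ✓; EV at -103.2° ✓; |EV| = 9.600 ✓; ∠EVK = 54.90° ✓; |VK| = 27.60 ✓; ∠VKP = 131.0° ✓; |KP| = 13.10 ✓; ∠KPD = 72.00° ✓; |PD| = 10.40 ✓; ∠PDW = 132.0° ✓; |DW| = 21.70 ✓; ∠DWT = 100.8° ✓; |WT| = 31.50 ✗.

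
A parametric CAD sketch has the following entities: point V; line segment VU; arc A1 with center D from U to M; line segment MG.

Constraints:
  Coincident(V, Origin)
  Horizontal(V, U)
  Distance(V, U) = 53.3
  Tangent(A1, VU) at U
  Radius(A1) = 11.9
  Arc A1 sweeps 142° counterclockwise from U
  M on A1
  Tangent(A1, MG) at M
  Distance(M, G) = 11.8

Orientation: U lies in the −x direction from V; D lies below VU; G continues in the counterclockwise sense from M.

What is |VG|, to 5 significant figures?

58.730

V is at the origin; VU is horizontal with |VU| = 53.3 and U on the −x side, so U = (-53.300, 0.0000). A1 meets VU tangentially, so DU is at right angles to VU, so D = U + (0, -11.9) = (-53.300, -11.900). On A1, U sits at bearing 90° from D; a 142° counterclockwise sweep puts M at bearing 232°, so M = D + 11.9·(cos 232°, sin 232°) = (-60.626, -21.277). Tangency of A1 to MG means the radius DM is perpendicular to MG, so MG runs along (−sin 232°, cos 232°); with |MG| = 11.8, G = (-51.328, -28.542). Then |VG| = |G − V| = 58.730.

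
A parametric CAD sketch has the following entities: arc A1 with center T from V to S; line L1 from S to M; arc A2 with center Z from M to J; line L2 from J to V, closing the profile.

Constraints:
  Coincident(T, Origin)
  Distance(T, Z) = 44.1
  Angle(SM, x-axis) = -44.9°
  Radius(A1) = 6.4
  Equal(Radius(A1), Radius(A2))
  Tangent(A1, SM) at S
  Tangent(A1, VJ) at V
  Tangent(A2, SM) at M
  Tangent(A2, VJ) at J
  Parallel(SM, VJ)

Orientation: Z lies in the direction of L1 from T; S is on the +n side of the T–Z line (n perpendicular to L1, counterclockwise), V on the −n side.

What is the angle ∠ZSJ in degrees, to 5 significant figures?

7.9280°

The slot axis is L1's direction at -44.9°, so u = (cos -44.9°, sin -44.9°) = (0.70834, -0.70587) and n = (−sin -44.9°, cos -44.9°) = (0.70587, 0.70834). T is at the origin and Z lies 44.1 along u from T, so Z = 44.1·u = (31.238, -31.129). Tangency of A1 to both parallel lines with radius 6.4 puts S and V at T ± 6.4·n: S = (4.5176, 4.5334), V = (-4.5176, -4.5334). Equal radii place M and J the same way about Z: M = Z + 6.4·n = (35.755, -26.596), J = Z − 6.4·n = (26.720, -35.662). Then cos ∠ZSJ = SZ·SJ / (|SZ||SJ|), giving 7.9280°.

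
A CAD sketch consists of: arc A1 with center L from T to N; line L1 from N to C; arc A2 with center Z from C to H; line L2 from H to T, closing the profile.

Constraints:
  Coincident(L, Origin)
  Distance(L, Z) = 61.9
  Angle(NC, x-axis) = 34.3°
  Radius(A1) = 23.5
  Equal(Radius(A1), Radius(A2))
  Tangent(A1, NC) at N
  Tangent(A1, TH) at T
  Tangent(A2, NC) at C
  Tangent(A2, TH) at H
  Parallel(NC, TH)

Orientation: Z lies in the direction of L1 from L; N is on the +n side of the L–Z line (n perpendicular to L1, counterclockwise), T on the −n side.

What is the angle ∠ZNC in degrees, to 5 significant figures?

20.789°

Tangency of A1 to both parallel lines with radius 23.5 puts N and T at L ± 23.5·n: N = (-13.243, 19.413), T = (13.243, -19.413). Equal radii place C and H the same way about Z: C = Z + 23.5·n = (37.893, 54.296), H = Z − 23.5·n = (64.378, 15.469). Then cos ∠ZNC = NZ·NC / (|NZ||NC|), giving 20.789°.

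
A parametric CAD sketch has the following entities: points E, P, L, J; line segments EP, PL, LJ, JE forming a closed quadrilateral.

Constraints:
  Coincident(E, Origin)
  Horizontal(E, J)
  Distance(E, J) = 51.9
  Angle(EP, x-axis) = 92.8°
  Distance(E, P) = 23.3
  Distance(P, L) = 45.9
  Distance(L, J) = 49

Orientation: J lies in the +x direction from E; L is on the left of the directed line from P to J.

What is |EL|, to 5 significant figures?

60.547

Checks: |PL| = 45.90 ✓; |LJ| = 49.00 ✓.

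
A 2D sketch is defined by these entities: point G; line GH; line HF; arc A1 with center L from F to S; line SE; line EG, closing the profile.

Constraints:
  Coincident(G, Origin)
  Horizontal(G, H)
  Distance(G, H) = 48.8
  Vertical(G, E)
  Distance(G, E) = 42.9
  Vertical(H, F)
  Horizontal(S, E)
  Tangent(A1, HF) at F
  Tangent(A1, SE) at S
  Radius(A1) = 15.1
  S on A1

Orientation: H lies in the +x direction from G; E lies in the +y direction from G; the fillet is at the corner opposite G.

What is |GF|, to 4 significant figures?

56.16

G is at the origin; GH is horizontal with |GH| = 48.8 and H on the +x side, so H = (48.80, 0.000). GE is vertical with |GE| = 42.9 and E on the +y side, so E = (0.000, 42.90). The virtual corner opposite G is at (48.80, 42.90). The tangent condition forces LF to be normal to HF and tangency of A1 to SE means the radius LS is perpendicular to SE, with radius 15.1, so the center L sits 15.1 in from both sides at L = (33.70, 27.80). That places the tangent points at F = (48.80, 27.80) on HF and S = (33.70, 42.90) on SE. Then |GF| = |F − G| = 56.16.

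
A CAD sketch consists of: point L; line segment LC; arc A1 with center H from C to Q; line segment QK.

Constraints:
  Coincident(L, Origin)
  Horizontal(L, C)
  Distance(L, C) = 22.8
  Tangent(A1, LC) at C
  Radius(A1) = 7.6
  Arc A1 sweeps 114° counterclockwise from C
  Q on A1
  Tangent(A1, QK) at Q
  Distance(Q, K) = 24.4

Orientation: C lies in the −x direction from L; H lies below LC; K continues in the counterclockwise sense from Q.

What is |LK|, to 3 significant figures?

38.5

L is at the origin; L and C share the same y with |LC| = 22.8 and C on the −x side, so C = (-22.8, 0.00). A1 meets LC tangentially, so HC is at right angles to LC, so H = C + (0, -7.6) = (-22.8, -7.60). On A1, C sits at bearing 90° from H; a 114° counterclockwise sweep puts Q at bearing 204°, so Q = H + 7.6·(cos 204°, sin 204°) = (-29.7, -10.7). A1 meets QK tangentially, so HQ is at right angles to QK, so QK runs along (−sin 204°, cos 204°); with |QK| = 24.4, K = (-19.8, -33.0). Then |LK| = |K − L| = 38.5.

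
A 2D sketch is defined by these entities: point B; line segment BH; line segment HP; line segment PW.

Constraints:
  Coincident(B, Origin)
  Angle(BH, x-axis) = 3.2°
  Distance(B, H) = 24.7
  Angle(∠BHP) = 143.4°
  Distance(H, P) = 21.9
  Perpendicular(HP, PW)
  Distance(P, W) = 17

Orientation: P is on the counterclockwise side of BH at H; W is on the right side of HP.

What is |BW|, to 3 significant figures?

52.4

B is at the origin; BH runs at 3.2° with length 24.7, so H = 24.7·(cos 3.2°, sin 3.2°) = (24.7, 1.38). ∠BHP = 143.4°, so HP runs at 3.2° + (180° − 143.4°) = 39.8° from the x-axis; with |HP| = 21.9, P = H + 21.9·(cos 39.8°, sin 39.8°) = (41.5, 15.4). The perpendicularity gives PW at right angles to HP; with |PW| = 17.0 on the right of HP, W = P + 17.0·(0.640, -0.768) = (52.4, 2.34). Then |BW| = |W − B| = 52.4.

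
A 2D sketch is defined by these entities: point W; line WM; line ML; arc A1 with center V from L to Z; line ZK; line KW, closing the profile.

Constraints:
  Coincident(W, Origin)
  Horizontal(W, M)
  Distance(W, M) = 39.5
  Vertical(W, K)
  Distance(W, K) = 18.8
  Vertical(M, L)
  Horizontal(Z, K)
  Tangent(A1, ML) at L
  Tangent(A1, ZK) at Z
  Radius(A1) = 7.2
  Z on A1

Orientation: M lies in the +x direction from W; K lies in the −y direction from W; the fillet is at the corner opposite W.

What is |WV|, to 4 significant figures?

34.32

W is at the origin; W and M share the same y with |WM| = 39.5 and M on the +x side, so M = (39.50, 0.000). WK is vertical with |WK| = 18.8 and K on the −y side, so K = (0.000, -18.80). The virtual corner opposite W is at (39.50, -18.80). Tangency of A1 to ML means the radius VL is perpendicular to ML and the tangent condition forces VZ to be normal to ZK, with radius 7.2, so the center V sits 7.2 in from both sides at V = (32.30, -11.60). Then |WV| = |V − W| = 34.32.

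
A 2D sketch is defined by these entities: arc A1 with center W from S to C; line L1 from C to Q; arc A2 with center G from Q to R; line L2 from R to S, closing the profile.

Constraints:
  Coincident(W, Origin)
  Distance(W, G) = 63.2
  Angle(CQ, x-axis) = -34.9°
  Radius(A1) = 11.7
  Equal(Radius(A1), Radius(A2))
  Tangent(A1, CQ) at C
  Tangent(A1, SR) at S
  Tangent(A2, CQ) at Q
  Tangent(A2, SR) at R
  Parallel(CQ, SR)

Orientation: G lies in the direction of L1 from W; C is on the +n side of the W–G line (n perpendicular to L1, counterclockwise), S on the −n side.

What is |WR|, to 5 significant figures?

64.274

Tangency of A1 to both parallel lines with radius 11.7 puts C and S at W ± 11.7·n: C = (6.6941, 9.5958), S = (-6.6941, -9.5958). Equal radii place Q and R the same way about G: Q = G + 11.7·n = (58.528, -26.564), R = G − 11.7·n = (45.139, -45.755). Then |WR| = |R − W| = 64.274.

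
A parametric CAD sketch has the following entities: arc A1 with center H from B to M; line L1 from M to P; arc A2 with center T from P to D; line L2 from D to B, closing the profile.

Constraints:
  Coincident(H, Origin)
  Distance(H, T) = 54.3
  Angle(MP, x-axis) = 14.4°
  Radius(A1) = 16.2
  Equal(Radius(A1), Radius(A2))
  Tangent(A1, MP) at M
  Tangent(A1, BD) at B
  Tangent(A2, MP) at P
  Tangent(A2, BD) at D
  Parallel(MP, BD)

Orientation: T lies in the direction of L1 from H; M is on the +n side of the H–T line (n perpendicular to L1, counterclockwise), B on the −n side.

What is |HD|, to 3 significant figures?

56.7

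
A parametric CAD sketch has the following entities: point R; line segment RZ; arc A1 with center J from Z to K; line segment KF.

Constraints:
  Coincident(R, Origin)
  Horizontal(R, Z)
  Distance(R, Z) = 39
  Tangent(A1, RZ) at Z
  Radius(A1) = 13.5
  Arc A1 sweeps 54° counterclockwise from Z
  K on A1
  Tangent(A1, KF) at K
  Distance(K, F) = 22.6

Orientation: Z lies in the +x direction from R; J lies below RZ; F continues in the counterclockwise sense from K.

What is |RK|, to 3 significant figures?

28.6

Tangency of A1 to RZ means the radius JZ is perpendicular to RZ, so J = Z + (0, -13.5) = (39.0, -13.5). On A1, Z sits at bearing 90° from J; a 54° counterclockwise sweep puts K at bearing 144°, so K = J + 13.5·(cos 144°, sin 144°) = (28.1, -5.56). Then |RK| = |K − R| = 28.6.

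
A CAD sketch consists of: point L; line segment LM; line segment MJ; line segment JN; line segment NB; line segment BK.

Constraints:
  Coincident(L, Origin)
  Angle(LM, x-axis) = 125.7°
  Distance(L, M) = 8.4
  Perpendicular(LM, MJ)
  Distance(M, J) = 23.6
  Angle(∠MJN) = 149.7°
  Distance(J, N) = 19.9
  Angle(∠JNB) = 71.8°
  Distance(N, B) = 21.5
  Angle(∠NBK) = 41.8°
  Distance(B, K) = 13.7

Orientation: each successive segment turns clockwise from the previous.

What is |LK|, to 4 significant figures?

26.38

L is at the origin; LM runs at 125.7° with length 8.4, so M = (-4.902, 6.822). LM is perpendicular to MJ, so MJ runs at 35.70°; with |MJ| = 23.6, J = (14.26, 20.59). ∠MJN = 149.7° gives JN at 5.400° from the x-axis; with |JN| = 19.9, N = (34.08, 22.47). ∠JNB = 71.8° gives NB at -102.8° from the x-axis; with |NB| = 21.5, B = (29.31, 1.500). ∠NBK = 41.8° gives BK at 119.0° from the x-axis; with |BK| = 13.7, K = (22.67, 13.48). Then |LK| = |K − L| = 26.38.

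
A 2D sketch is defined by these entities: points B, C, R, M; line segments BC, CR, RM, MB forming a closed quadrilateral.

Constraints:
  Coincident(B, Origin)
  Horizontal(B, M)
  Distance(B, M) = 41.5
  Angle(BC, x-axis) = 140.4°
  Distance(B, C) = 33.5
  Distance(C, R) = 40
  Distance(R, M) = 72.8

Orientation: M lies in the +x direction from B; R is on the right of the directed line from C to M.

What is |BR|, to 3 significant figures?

34.3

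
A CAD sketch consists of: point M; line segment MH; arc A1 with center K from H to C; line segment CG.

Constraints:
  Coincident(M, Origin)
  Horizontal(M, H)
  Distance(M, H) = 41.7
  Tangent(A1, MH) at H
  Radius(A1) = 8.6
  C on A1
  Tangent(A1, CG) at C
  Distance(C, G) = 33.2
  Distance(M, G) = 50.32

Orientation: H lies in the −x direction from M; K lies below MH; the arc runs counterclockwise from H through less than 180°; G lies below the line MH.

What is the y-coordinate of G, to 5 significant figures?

-40.691

M is at the origin; M and H share the same y with |MH| = 41.7 and H on the −x side, so H = (-41.700, 0.0000). A1 meets MH tangentially, so KH is at right angles to MH, so K = H + (0, -8.6) = (-41.700, -8.6000). Since KC ⟂ CG (tangency), |KG| = √(8.6² + 33.2²) = 34.296 regardless of where C sits on A1. So G lies on both circle(M, 50.32) and circle(K, 34.296); the below-MH intersection is G = (-29.603, -40.691). C is the foot of the tangent from G: C = (-48.729, -13.555).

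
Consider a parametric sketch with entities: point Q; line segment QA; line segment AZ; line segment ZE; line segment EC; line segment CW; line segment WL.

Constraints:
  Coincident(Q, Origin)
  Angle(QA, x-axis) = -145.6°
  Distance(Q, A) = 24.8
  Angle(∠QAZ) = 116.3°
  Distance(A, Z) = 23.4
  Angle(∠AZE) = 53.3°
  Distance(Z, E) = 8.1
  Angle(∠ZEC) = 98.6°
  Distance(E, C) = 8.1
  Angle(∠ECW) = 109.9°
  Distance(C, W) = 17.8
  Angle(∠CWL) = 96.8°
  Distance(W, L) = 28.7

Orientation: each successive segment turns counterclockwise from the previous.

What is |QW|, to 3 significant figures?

44.8

Q is at the origin; QA runs at -145.6° with length 24.8, so A = (-20.5, -14.0). ∠QAZ = 116.3° gives AZ at -81.9° from the x-axis; with |AZ| = 23.4, Z = (-17.2, -37.2). ∠AZE = 53.3° gives ZE at 44.8° from the x-axis; with |ZE| = 8.1, E = (-11.4, -31.5). ∠ZEC = 98.6° gives EC at 126° from the x-axis; with |EC| = 8.1, C = (-16.2, -24.9). ∠ECW = 109.9° gives CW at -164° from the x-axis; with |CW| = 17.8, W = (-33.3, -29.9). Then |QW| = |W − Q| = 44.8.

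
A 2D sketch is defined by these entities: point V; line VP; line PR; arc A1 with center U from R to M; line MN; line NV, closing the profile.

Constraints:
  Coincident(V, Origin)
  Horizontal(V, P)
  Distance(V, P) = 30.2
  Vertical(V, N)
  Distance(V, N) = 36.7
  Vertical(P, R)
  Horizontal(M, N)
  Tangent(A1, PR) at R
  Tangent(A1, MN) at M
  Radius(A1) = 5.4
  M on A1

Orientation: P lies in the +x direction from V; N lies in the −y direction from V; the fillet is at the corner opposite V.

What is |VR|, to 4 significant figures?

43.49

V is at the origin; VP is horizontal with |VP| = 30.2 and P on the +x side, so P = (30.20, 0.000). VN is vertical with |VN| = 36.7 and N on the −y side, so N = (0.000, -36.70). The virtual corner opposite V is at (30.20, -36.70). A1 meets PR tangentially, so UR is at right angles to PR and A1 meets MN tangentially, so UM is at right angles to MN, with radius 5.4, so the center U sits 5.4 in from both sides at U = (24.80, -31.30). That places the tangent points at R = (30.20, -31.30) on PR and M = (24.80, -36.70) on MN. Then |VR| = |R − V| = 43.49.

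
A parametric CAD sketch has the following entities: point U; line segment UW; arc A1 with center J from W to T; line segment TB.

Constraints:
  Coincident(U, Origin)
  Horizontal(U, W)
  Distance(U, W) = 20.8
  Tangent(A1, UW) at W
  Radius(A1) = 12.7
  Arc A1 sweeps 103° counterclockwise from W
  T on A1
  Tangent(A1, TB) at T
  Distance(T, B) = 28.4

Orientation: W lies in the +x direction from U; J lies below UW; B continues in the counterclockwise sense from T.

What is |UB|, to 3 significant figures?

45.7

On A1, W sits at bearing 90° from J; a 103° counterclockwise sweep puts T at bearing 193°, so T = J + 12.7·(cos 193°, sin 193°) = (8.43, -15.6). The tangent condition forces JT to be normal to TB, so TB runs along (−sin 193°, cos 193°); with |TB| = 28.4, B = (14.8, -43.2). Then |UB| = |B − U| = 45.7.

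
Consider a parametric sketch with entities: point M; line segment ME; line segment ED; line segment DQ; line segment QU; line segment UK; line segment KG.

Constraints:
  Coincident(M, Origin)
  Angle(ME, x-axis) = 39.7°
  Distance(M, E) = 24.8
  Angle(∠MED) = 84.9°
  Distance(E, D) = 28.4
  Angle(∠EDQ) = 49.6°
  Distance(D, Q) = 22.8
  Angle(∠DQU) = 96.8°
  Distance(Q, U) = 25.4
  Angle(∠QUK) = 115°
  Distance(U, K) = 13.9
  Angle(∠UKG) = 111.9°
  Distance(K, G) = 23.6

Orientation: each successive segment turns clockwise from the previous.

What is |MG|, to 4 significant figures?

43.36

M is at the origin; ME runs at 39.7° with length 24.8, so E = (19.08, 15.84). ∠MED = 84.9° gives ED at -55.40° from the x-axis; with |ED| = 28.4, D = (35.21, -7.536). ∠EDQ = 49.6° gives DQ at 174.2° from the x-axis; with |DQ| = 22.8, Q = (12.52, -5.232). ∠DQU = 96.8° gives QU at 91.00° from the x-axis; with |QU| = 25.4, U = (12.08, 20.16). ∠QUK = 115.0° gives UK at 26.00° from the x-axis; with |UK| = 13.9, K = (24.57, 26.26). ∠UKG = 111.9° gives KG at -42.10° from the x-axis; with |KG| = 23.6, G = (42.09, 10.44). Then |MG| = |G − M| = 43.36.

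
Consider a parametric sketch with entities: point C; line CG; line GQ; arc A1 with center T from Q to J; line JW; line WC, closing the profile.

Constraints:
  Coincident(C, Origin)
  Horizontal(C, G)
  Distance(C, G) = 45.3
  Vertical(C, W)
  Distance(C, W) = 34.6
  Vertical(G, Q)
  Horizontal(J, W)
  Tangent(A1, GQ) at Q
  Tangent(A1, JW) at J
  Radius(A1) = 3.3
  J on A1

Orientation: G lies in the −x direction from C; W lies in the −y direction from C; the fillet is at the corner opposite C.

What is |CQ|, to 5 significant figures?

55.062

The virtual corner opposite C is at (-45.300, -34.600). Tangency of A1 to GQ means the radius TQ is perpendicular to GQ and the tangent condition forces TJ to be normal to JW, with radius 3.3, so the center T sits 3.3 in from both sides at T = (-42.000, -31.300). That places the tangent points at Q = (-45.300, -31.300) on GQ and J = (-42.000, -34.600) on JW. Then |CQ| = |Q − C| = 55.062.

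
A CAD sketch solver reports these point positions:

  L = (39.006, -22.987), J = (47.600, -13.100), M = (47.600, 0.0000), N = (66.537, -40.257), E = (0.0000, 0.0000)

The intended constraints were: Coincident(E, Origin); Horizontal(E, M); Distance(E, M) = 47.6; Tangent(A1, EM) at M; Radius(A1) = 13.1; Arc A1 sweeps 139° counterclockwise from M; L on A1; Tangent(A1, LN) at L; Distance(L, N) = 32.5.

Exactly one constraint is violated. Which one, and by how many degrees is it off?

Tangent(A1, LN) at L — off by 8.90°.

E = (0.00, 0.00) ✓; E.y = 0.00, M.y = 0.00 ✓; |EM| = 47.60 ✓; ∠(JM, ME) = 90.00° ✓; |JM| = 13.10 ✓; bearing(J→L) − bearing(J→M) = 139.0° ✓; |JL| = 13.10 ✓; ∠(JL, LN) = 81.10° ✗; |LN| = 32.50 ✓.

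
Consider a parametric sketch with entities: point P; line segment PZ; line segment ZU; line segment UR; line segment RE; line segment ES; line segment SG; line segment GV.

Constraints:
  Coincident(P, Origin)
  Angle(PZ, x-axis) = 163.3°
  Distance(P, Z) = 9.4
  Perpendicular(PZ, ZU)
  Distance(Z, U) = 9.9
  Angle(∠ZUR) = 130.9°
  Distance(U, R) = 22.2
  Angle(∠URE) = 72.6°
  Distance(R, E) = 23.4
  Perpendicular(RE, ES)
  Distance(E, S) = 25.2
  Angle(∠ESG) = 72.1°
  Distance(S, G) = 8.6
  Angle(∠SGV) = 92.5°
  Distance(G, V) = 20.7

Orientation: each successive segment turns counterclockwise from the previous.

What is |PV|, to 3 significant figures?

14.0

P is at the origin; PZ runs at 163.3° with length 9.4, so Z = (-9.00, 2.70). PZ ⟂ ZU, so ZU runs at -107°; with |ZU| = 9.9, U = (-11.8, -6.78). ∠ZUR = 130.9° gives UR at -57.6° from the x-axis; with |UR| = 22.2, R = (0.0470, -25.5). ∠URE = 72.6° gives RE at 49.8° from the x-axis; with |RE| = 23.4, E = (15.2, -7.65). The perpendicularity gives ES at right angles to RE, so ES runs at 140°; with |ES| = 25.2, S = (-4.10, 8.61). ∠ESG = 72.1° gives SG at -112° from the x-axis; with |SG| = 8.6, G = (-7.36, 0.656). ∠SGV = 92.5° gives GV at -24.8° from the x-axis; with |GV| = 20.7, V = (11.4, -8.03). Then |PV| = |V − P| = 14.0.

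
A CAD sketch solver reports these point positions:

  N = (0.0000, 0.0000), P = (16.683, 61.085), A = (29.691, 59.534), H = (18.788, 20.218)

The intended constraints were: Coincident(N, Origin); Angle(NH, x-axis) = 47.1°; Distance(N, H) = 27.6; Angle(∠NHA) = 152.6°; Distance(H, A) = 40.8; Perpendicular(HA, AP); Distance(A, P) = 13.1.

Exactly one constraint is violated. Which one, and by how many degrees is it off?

Perpendicular(HA, AP) — off by 8.70°.

N = (0.00, 0.00) ✓; NH at 47.10° ✓; |NH| = 27.60 ✓; ∠NHA = 152.6° ✓; |HA| = 40.80 ✓; ∠(HA, AP) = 98.70° ✗; |AP| = 13.10 ✓.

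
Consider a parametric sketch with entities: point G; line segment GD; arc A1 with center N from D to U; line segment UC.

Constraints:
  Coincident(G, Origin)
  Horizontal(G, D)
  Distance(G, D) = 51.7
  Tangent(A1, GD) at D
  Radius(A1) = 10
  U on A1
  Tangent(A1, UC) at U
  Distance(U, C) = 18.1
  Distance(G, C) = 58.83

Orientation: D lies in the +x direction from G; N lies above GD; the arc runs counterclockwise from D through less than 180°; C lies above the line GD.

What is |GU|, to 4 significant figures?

62.04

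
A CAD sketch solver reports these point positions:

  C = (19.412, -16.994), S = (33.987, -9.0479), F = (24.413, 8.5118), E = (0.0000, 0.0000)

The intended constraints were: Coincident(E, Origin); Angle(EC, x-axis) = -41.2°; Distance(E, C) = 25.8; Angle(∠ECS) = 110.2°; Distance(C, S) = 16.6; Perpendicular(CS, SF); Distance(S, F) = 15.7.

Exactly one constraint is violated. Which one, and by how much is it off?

Distance(S, F) = 15.7 — off by 4.30.

E = (0.00, 0.00) ✓; EC at -41.20° ✓; |EC| = 25.80 ✓; ∠ECS = 110.2° ✓; |CS| = 16.60 ✓; ∠(CS, SF) = 90.00° ✓; |SF| = 20.00 ✗.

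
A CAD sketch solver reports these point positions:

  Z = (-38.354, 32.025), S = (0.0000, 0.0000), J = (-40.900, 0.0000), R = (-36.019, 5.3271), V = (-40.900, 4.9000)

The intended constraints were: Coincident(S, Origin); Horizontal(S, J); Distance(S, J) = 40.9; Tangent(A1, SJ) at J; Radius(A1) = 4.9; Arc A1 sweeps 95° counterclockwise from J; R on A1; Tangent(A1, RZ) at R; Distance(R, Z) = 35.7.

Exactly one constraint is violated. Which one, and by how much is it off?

Distance(R, Z) = 35.7 — off by 8.90.

S = (0.00, 0.00) ✓; S.y = 0.00, J.y = 0.00 ✓; |SJ| = 40.90 ✓; ∠(VJ, JS) = 90.00° ✓; |VJ| = 4.900 ✓; bearing(V→R) − bearing(V→J) = 95.00° ✓; |VR| = 4.900 ✓; ∠(VR, RZ) = 90.00° ✓; |RZ| = 26.80 ✗.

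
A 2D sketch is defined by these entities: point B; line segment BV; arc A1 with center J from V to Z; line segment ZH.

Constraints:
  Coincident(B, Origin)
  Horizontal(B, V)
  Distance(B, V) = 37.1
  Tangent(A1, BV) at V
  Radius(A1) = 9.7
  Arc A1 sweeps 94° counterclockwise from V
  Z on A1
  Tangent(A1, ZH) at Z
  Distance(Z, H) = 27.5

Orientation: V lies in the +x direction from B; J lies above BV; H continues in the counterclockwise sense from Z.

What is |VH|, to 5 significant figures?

38.597

On A1, V sits at bearing -90° from J; a 94° counterclockwise sweep puts Z at bearing 4°, so Z = J + 9.7·(cos 4°, sin 4°) = (46.776, 10.377). Since A1 is tangent to ZH there, JZ ⟂ ZH, so ZH runs along (−sin 4°, cos 4°); with |ZH| = 27.5, H = (44.858, 37.810). Then |VH| = |H − V| = 38.597.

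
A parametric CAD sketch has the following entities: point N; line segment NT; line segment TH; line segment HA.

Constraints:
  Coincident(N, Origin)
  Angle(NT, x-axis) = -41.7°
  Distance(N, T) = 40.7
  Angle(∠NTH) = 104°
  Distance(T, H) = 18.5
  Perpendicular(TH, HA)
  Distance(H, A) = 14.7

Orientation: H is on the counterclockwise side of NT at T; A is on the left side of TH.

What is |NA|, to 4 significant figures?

37.66

N is at the origin; NT runs at -41.7° with length 40.7, so T = 40.7·(cos -41.7°, sin -41.7°) = (30.39, -27.07). ∠NTH = 104.0°, so TH runs at -41.7° + (180° − 104.0°) = 34.30° from the x-axis; with |TH| = 18.5, H = T + 18.5·(cos 34.30°, sin 34.30°) = (45.67, -16.65). The perpendicularity gives HA at right angles to TH; with |HA| = 14.7 on the left of TH, A = H + 14.7·(-0.5635, 0.8261) = (37.39, -4.506). Then |NA| = |A − N| = 37.66.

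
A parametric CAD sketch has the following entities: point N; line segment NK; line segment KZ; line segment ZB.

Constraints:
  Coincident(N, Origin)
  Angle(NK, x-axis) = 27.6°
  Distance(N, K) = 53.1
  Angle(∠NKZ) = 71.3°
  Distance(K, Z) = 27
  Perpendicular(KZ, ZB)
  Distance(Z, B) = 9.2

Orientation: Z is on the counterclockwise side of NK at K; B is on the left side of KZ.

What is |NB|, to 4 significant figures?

42.29

N is at the origin; NK runs at 27.6° with length 53.1, so K = 53.1·(cos 27.6°, sin 27.6°) = (47.06, 24.60). ∠NKZ = 71.3°, so KZ runs at 27.6° + (180° − 71.3°) = 136.3° from the x-axis; with |KZ| = 27.0, Z = K + 27.0·(cos 136.3°, sin 136.3°) = (27.54, 43.25). KZ ⟂ ZB; with |ZB| = 9.2 on the left of KZ, B = Z + 9.2·(-0.6909, -0.7230) = (21.18, 36.60). Then |NB| = |B − N| = 42.29.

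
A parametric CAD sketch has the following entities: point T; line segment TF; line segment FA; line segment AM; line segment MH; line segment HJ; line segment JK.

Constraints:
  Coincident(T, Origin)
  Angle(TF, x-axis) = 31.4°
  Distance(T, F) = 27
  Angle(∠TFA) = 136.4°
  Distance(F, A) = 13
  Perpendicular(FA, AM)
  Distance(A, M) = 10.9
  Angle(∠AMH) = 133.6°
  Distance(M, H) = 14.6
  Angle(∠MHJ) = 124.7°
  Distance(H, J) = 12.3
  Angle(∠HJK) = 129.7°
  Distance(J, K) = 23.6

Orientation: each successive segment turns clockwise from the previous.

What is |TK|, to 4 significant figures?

21.01

T is at the origin; TF runs at 31.4° with length 27.0, so F = (23.05, 14.07). ∠TFA = 136.4° gives FA at -12.20° from the x-axis; with |FA| = 13.0, A = (35.75, 11.32). FA ⟂ AM, so AM runs at -102.2°; with |AM| = 10.9, M = (33.45, 0.6662). ∠AMH = 133.6° gives MH at -148.6° from the x-axis; with |MH| = 14.6, H = (20.99, -6.941). ∠MHJ = 124.7° gives HJ at 156.1° from the x-axis; with |HJ| = 12.3, J = (9.742, -1.957). ∠HJK = 129.7° gives JK at 105.8° from the x-axis; with |JK| = 23.6, K = (3.316, 20.75). Then |TK| = |K − T| = 21.01.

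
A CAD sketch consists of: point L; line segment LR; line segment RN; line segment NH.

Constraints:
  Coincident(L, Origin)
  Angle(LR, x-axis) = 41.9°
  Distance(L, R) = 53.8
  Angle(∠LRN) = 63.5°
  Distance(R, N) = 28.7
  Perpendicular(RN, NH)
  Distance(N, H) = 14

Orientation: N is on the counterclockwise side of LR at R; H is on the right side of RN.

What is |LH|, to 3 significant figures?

62.3

∠LRN = 63.5°, so RN runs at 41.9° + (180° − 63.5°) = 158° from the x-axis; with |RN| = 28.7, N = R + 28.7·(cos 158°, sin 158°) = (13.4, 46.5). RN ⟂ NH; with |NH| = 14.0 on the right of RN, H = N + 14.0·(0.368, 0.930) = (18.5, 59.5). Then |LH| = |H − L| = 62.3.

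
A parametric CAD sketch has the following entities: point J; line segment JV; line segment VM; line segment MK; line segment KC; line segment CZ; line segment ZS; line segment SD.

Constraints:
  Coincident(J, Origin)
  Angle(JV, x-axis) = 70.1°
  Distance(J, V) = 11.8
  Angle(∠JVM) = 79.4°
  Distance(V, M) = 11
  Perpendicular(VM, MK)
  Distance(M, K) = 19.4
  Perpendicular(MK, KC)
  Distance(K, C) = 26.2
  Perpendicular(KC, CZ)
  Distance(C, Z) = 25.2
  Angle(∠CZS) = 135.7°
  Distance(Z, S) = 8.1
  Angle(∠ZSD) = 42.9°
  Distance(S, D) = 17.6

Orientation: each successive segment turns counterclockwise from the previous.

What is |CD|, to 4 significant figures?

14.39

∠CZS = 135.7° gives ZS at 125.0° from the x-axis; with |ZS| = 8.1, S = (15.31, 21.00). ∠ZSD = 42.9° gives SD at -97.90° from the x-axis; with |SD| = 17.6, D = (12.89, 3.565). Then |CD| = |D − C| = 14.39.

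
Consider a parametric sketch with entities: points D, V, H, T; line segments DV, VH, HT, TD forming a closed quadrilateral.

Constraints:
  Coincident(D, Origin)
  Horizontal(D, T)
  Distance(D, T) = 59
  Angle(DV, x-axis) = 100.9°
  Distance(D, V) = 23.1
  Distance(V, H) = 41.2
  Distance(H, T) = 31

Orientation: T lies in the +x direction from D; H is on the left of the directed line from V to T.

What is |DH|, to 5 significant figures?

42.716

Checks: D.y = 0.00, T.y = 0.00 ✓; |VH| = 41.20 ✓; |HT| = 31.00 ✓.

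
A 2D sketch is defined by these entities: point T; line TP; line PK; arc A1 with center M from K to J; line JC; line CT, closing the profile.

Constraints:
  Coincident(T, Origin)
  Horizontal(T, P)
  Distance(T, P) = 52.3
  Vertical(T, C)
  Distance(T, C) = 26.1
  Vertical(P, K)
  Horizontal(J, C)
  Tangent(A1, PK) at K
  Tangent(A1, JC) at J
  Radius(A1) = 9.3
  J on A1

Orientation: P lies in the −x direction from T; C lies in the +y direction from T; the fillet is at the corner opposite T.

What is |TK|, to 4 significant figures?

54.93

The virtual corner opposite T is at (-52.30, 26.10). A1 meets PK tangentially, so MK is at right angles to PK and A1 meets JC tangentially, so MJ is at right angles to JC, with radius 9.3, so the center M sits 9.3 in from both sides at M = (-43.00, 16.80). That places the tangent points at K = (-52.30, 16.80) on PK and J = (-43.00, 26.10) on JC. Then |TK| = |K − T| = 54.93.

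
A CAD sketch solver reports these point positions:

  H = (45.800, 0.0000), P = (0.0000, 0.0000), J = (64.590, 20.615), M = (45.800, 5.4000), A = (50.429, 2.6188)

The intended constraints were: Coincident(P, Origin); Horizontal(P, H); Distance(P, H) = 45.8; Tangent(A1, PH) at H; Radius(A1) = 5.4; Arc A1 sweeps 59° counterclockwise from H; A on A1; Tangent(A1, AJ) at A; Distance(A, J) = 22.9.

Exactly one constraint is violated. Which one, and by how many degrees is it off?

Tangent(A1, AJ) at A — off by 7.20°.

P = (0.00, 0.00) ✓; P.y = 0.00, H.y = 0.00 ✓; |PH| = 45.80 ✓; ∠(MH, HP) = 90.00° ✓; |MH| = 5.400 ✓; bearing(M→A) − bearing(M→H) = 59.00° ✓; |MA| = 5.400 ✓; ∠(MA, AJ) = 97.20° ✗; |AJ| = 22.90 ✓.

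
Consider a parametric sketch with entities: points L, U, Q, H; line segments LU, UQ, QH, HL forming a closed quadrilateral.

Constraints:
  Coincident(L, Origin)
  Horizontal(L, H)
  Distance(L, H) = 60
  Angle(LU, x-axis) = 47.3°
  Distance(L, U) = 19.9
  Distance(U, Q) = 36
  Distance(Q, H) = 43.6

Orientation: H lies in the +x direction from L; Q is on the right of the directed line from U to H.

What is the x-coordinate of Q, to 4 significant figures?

21.51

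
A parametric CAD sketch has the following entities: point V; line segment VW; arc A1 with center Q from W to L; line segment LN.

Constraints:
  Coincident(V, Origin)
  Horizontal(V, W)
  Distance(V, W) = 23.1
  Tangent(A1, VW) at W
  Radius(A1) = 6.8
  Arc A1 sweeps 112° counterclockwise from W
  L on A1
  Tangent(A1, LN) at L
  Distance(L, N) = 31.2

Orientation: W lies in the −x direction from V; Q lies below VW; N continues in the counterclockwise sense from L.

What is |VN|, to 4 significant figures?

42.18

V is at the origin; VW is horizontal with |VW| = 23.1 and W on the −x side, so W = (-23.10, 0.000). A1 meets VW tangentially, so QW is at right angles to VW, so Q = W + (0, -6.8) = (-23.10, -6.800). On A1, W sits at bearing 90° from Q; a 112° counterclockwise sweep puts L at bearing 202°, so L = Q + 6.8·(cos 202°, sin 202°) = (-29.40, -9.347). The tangent condition forces QL to be normal to LN, so LN runs along (−sin 202°, cos 202°); with |LN| = 31.2, N = (-17.72, -38.28). Then |VN| = |N − V| = 42.18.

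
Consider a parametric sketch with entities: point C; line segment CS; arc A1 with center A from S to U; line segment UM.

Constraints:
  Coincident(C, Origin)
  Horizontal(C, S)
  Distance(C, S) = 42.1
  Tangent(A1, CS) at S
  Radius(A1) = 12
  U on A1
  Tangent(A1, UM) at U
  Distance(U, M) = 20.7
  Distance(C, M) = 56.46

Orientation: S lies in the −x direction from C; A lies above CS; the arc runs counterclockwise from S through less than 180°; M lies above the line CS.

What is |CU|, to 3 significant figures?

37.1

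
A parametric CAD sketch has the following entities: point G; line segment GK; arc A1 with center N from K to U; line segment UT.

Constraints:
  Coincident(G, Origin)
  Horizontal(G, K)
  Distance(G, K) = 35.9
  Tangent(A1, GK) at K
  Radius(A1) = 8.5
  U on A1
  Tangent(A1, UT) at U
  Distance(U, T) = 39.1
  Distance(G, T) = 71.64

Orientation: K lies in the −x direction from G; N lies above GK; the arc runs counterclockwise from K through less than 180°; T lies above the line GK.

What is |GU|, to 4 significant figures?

33.40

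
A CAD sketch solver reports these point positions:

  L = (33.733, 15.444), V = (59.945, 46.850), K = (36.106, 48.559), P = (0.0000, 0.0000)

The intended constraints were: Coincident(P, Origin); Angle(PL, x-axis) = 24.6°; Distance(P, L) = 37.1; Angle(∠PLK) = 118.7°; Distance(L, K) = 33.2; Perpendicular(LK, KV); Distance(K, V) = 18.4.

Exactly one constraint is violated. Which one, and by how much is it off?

Distance(K, V) = 18.4 — off by 5.50.

P = (0.00, 0.00) ✓; PL at 24.60° ✓; |PL| = 37.10 ✓; ∠PLK = 118.7° ✓; |LK| = 33.20 ✓; ∠(LK, KV) = 90.00° ✓; |KV| = 23.90 ✗.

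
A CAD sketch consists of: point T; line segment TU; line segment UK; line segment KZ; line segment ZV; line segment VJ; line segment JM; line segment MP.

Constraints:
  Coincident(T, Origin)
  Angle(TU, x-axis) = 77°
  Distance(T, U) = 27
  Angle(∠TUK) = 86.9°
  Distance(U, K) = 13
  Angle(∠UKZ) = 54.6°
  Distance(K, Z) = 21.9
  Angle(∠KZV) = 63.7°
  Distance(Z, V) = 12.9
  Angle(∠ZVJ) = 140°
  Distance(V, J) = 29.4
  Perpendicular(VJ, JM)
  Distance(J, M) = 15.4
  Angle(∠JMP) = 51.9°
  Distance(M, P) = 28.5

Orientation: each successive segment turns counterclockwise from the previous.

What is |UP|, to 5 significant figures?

6.5743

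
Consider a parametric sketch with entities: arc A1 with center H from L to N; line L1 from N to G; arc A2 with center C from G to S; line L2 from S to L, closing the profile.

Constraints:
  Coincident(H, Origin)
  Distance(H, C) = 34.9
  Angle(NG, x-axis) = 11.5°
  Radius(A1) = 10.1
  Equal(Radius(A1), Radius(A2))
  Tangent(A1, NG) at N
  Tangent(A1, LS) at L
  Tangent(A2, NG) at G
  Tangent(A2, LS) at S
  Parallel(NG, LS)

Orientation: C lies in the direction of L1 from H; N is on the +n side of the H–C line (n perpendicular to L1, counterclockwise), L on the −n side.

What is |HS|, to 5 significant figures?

36.332

Tangency of A1 to both parallel lines with radius 10.1 puts N and L at H ± 10.1·n: N = (-2.0136, 9.8972), L = (2.0136, -9.8972). Equal radii place G and S the same way about C: G = C + 10.1·n = (32.186, 16.855), S = C − 10.1·n = (36.213, -2.9393). Then |HS| = |S − H| = 36.332.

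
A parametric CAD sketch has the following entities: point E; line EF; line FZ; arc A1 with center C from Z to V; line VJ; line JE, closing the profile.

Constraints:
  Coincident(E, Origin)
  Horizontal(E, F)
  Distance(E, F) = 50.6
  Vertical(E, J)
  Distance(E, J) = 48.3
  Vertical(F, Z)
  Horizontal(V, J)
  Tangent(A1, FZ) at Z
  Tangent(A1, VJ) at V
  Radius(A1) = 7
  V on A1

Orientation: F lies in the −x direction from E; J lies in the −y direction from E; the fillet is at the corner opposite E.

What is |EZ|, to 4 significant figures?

65.32

E is at the origin; EF is horizontal with |EF| = 50.6 and F on the −x side, so F = (-50.60, 0.000). EJ is vertical with |EJ| = 48.3 and J on the −y side, so J = (0.000, -48.30). The virtual corner opposite E is at (-50.60, -48.30). Tangency of A1 to FZ means the radius CZ is perpendicular to FZ and the tangent condition forces CV to be normal to VJ, with radius 7.0, so the center C sits 7.0 in from both sides at C = (-43.60, -41.30). That places the tangent points at Z = (-50.60, -41.30) on FZ and V = (-43.60, -48.30) on VJ. Then |EZ| = |Z − E| = 65.32.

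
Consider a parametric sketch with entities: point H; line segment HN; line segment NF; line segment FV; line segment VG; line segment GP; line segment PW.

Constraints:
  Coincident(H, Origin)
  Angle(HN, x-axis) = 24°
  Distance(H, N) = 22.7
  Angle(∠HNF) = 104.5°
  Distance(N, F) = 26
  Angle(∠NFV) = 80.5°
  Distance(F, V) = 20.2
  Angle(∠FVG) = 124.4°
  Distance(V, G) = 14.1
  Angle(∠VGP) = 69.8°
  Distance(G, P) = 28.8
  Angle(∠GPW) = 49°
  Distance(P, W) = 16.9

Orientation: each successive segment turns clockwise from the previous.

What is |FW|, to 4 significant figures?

8.656

∠VGP = 69.8° gives GP at 43.20° from the x-axis; with |GP| = 28.8, P = (27.64, 5.120). ∠GPW = 49.0° gives PW at -87.80° from the x-axis; with |PW| = 16.9, W = (28.29, -11.77). Then |FW| = |W − F| = 8.656.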